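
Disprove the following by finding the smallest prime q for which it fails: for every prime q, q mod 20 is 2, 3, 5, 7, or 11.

q = 13

We need the least prime q for which the claim fails.
For q = 2, 3, 5, 7, 11 the conclusion holds.
q = 13: 13 mod 20 = 13 — not in {2, 3, 5, 7, 11}.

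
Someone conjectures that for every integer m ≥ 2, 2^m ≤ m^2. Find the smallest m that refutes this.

Check each integer m ≥ 2 in order until 2^m > m^2.
m = 2: 2^m = 4 and m^2 = 4, so 4 ≤ 4.
m = 3: 2^m = 8 and m^2 = 9, so 8 ≤ 9.
m = 4: 2^m = 16 and m^2 = 16, so 16 ≤ 16.
m = 5: 2^m = 32 and m^2 = 25, so 32 > 25.
Thus m = 5 disproves the claim, and no smaller m works.

m = 5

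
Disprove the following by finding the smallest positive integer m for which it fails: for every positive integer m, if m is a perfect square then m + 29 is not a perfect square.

We need the least positive integer m for which m is a perfect square but m + 29 is a perfect square.
For m = 1, 4, 9, 16, …, 121, 144, 169 the conclusion holds.
m = 196: 196 = 14² and 196 + 29 = 225 = 15².

m = 196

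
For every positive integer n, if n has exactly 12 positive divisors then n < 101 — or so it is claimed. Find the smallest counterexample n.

We need the least positive integer n for which n has exactly 12 positive divisors but the claim fails.
The first 5 eligible values, up to n = 96, all satisfy the conclusion.
n = 108: τ(108) = 12; 108 ≥ 101.

n = 108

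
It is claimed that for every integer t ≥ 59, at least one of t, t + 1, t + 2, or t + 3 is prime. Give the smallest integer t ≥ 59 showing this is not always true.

t = 59: 59 is prime.
t = 60: 61 is prime.
t = 61: 61 is prime.
t = 62: 62 = 2 × 31; 63 = 3 × 21; 64 = 2 × 32; 65 = 5 × 13 — all composite.
So t = 62 is the smallest counterexample.

t = 62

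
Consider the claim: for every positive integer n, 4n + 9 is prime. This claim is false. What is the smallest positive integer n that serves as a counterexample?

We need the least positive integer n for which 4n + 9 is not prime.
For n = 1, 2 the conclusion holds.
n = 3: 4n + 9 = 21 = 3 × 7, composite.
Hence n = 3 is a counterexample.

n = 3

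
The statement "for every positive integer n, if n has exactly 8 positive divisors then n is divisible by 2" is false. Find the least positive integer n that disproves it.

A counterexample is any positive integer n such that n has exactly 8 positive divisors but n is not divisible by 2; we check each in order.
For n = 24, 30, 40, 42, …, 88, 102, 104 the conclusion holds.
n = 105: τ(105) = 8; 105 mod 2 = 1.
Thus n = 105 disproves the claim, and no smaller n works.

n = 105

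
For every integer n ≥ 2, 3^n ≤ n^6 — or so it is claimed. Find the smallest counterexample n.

n = 15

We need the least integer n ≥ 2 for which 3^n > n^6.
The first 13 eligible values, up to n = 14, all satisfy the conclusion.
n = 15: 3^n = 14348907 and n^6 = 11390625, so 14348907 > 11390625.
Hence n = 15 is a counterexample.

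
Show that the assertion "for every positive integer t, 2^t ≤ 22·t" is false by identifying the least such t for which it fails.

t = 8

t = 1: 2^t = 2 and 22·t = 22, so 2 ≤ 22.
t = 2: 2^t = 4 and 22·t = 44, so 4 ≤ 44.
t = 3: 2^t = 8 and 22·t = 66, so 8 ≤ 66.
t = 4: 2^t = 16 and 22·t = 88, so 16 ≤ 88.
t = 5: 2^t = 32 and 22·t = 110, so 32 ≤ 110.
t = 6: 2^t = 64 and 22·t = 132, so 64 ≤ 132.
t = 7: 2^t = 128 and 22·t = 154, so 128 ≤ 154.
t = 8: 2^t = 256 and 22·t = 176, so 256 > 176.
So t = 8 is the smallest counterexample.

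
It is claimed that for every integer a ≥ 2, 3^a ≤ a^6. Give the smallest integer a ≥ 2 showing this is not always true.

a = 15

The first 13 eligible values, up to a = 14, all satisfy the conclusion.
a = 15: 3^a = 14348907 and a^6 = 11390625, so 14348907 > 11390625.
Hence a = 15 is a counterexample.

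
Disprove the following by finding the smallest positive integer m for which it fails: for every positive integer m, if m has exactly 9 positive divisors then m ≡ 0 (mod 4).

For m = 36, 100, 196 the conclusion holds.
m = 225: τ(225) = 9; 225 ≡ 1 (mod 4).
Thus m = 225 disproves the claim, and no smaller m works.

m = 225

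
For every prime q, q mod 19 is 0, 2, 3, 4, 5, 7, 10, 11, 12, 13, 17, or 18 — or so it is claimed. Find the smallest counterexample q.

A counterexample is any prime q such that the claim fails; we check each in order.
For q = 2, 3, 5, 7, …, 37, 41, 43 the conclusion holds.
q = 47: 47 mod 19 = 9 — not in {0, 2, 3, 4, 5, 7, 10, 11, 12, 13, 17, 18}.
Thus q = 47 disproves the claim, and no smaller q works.

q = 47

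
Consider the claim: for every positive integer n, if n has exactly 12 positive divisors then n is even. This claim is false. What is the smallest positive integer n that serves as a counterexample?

For n = 60, 72, 84, 90, …, 294, 306, 308 the conclusion holds.
n = 315: divisors of 315: 12 divisors; 315 is odd.

n = 315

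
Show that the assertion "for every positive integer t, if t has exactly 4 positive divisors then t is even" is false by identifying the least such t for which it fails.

For t = 6, 8, 10, 14 the conclusion holds.
t = 15: divisors of 15: 1, 3, 5, 15; 15 is odd.

t = 15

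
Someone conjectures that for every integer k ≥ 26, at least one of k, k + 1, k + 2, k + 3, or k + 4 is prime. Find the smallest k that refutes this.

k = 32

A counterexample is any integer k ≥ 26 such that k, k + 1, k + 2, k + 3, k + 4 are all composite; we check each in order.
For k = 26, 27, 28, 29, 30, 31 the conclusion holds.
k = 32: 32 = 2 × 16; 33 = 3 × 11; 34 = 2 × 17; 35 = 5 × 7; 36 = 2 × 18 — all composite.
Hence k = 32 is a counterexample.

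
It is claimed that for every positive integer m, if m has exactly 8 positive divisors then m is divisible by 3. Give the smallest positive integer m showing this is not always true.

m = 40

Check each positive integer m in order until m has exactly 8 positive divisors but m is not divisible by 3.
m = 24: τ(24) = 8; 24 mod 3 = 0.
m = 30: τ(30) = 8; 30 mod 3 = 0.
m = 40: τ(40) = 8; 40 mod 3 = 1.
Thus m = 40 disproves the claim, and no smaller m works.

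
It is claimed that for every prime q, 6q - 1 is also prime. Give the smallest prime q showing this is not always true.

q = 11

Check each prime q in order until 6q - 1 is not prime.
The first 4 eligible values, up to q = 7, all satisfy the conclusion.
q = 11: 6q - 1 = 65 = 5 × 13, not prime.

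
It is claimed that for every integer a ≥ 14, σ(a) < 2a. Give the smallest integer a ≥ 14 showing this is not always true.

We need the least integer a ≥ 14 for which the claim fails.
a = 14: σ(14) = 24; 24 < 28.
a = 15: σ(15) = 24; 24 < 30.
a = 16: σ(16) = 31; 31 < 32.
a = 17: σ(17) = 18; 18 < 34.
a = 18: σ(18) = 39; 39 ≥ 36.

a = 18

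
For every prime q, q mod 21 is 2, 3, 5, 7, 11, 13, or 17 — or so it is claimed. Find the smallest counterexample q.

q = 19

q = 2: 2 mod 21 = 2.
q = 3: 3 mod 21 = 3.
q = 5: 5 mod 21 = 5.
q = 7: 7 mod 21 = 7.
q = 11: 11 mod 21 = 11.
q = 13: 13 mod 21 = 13.
q = 17: 17 mod 21 = 17.
q = 19: 19 mod 21 = 19 — not in {2, 3, 5, 7, 11, 13, 17}.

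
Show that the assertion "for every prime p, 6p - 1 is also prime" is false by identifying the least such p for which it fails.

p = 11

A counterexample is any prime p such that 6p - 1 is not prime; we check each in order.
p = 2: 6p - 1 = 11, prime.
p = 3: 6p - 1 = 17, prime.
p = 5: 6p - 1 = 29, prime.
p = 7: 6p - 1 = 41, prime.
p = 11: 6p - 1 = 65 = 5 × 13, not prime.
Thus p = 11 disproves the claim, and no smaller p works.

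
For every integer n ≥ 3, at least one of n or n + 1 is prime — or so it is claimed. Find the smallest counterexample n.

n = 8

n = 3: 3 is prime.
n = 4: 5 is prime.
n = 5: 5 is prime.
n = 6: 7 is prime.
n = 7: 7 is prime.
n = 8: 8 = 2 × 4; 9 = 3 × 3 — both composite.
So n = 8 is the smallest counterexample.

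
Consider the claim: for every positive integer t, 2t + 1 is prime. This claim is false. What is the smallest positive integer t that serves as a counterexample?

Check each positive integer t in order until 2t + 1 is not prime.
t = 1: 2t + 1 = 3, prime.
t = 2: 2t + 1 = 5, prime.
t = 3: 2t + 1 = 7, prime.
t = 4: 2t + 1 = 9 = 3 × 3, composite.
Hence t = 4 is a counterexample.

t = 4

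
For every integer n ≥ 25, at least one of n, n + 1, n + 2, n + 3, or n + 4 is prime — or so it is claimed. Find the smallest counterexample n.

n = 32

A counterexample is any integer n ≥ 25 such that n, n + 1, n + 2, n + 3, n + 4 are all composite; we check each in order.
For n = 25, 26, 27, 28, 29, 30, 31 the conclusion holds.
n = 32: 32 = 2 × 16; 33 = 3 × 11; 34 = 2 × 17; 35 = 5 × 7; 36 = 2 × 18 — all composite.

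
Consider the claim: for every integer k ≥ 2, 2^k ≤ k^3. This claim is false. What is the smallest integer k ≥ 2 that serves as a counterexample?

Check each integer k ≥ 2 in order until 2^k > k^3.
k = 2: 2^k = 4 and k^3 = 8, so 4 ≤ 8.
k = 3: 2^k = 8 and k^3 = 27, so 8 ≤ 27.
k = 4: 2^k = 16 and k^3 = 64, so 16 ≤ 64.
k = 5: 2^k = 32 and k^3 = 125, so 32 ≤ 125.
k = 6: 2^k = 64 and k^3 = 216, so 64 ≤ 216.
k = 7: 2^k = 128 and k^3 = 343, so 128 ≤ 343.
k = 8: 2^k = 256 and k^3 = 512, so 256 ≤ 512.
k = 9: 2^k = 512 and k^3 = 729, so 512 ≤ 729.
k = 10: 2^k = 1024 and k^3 = 1000, so 1024 > 1000.

k = 10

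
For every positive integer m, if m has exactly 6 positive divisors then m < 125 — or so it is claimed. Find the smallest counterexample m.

m = 147

A counterexample is any positive integer m such that m has exactly 6 positive divisors but the claim fails; we check each in order.
The first 19 eligible values, up to m = 124, all satisfy the conclusion.
m = 147: τ(147) = 6; 147 ≥ 125.
So m = 147 is the smallest counterexample.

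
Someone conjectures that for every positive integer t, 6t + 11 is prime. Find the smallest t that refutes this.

We need the least positive integer t for which 6t + 11 is not prime.
For t = 1, 2, 3 the conclusion holds.
t = 4: 6t + 11 = 35 = 5 × 7, composite.
Hence t = 4 is a counterexample.

t = 4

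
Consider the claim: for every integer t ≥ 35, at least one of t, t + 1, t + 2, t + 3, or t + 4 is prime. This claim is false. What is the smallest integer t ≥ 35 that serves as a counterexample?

A counterexample is any integer t ≥ 35 such that t, t + 1, t + 2, t + 3, t + 4 are all composite; we check each in order.
For t = 35, 36, 37, 38, …, 45, 46, 47 the conclusion holds.
t = 48: 48 = 2 × 24; 49 = 7 × 7; 50 = 2 × 25; 51 = 3 × 17; 52 = 2 × 26 — all composite.

t = 48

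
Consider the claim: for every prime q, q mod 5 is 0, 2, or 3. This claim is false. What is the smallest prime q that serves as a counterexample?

q = 11

Check each prime q in order until the claim fails.
q = 2: 2 mod 5 = 2.
q = 3: 3 mod 5 = 3.
q = 5: 5 mod 5 = 0.
q = 7: 7 mod 5 = 2.
q = 11: 11 mod 5 = 1 — not in {0, 2, 3}.
So q = 11 is the smallest counterexample.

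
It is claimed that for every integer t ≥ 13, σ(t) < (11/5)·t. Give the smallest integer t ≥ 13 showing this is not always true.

t = 24

For t = 13, 14, 15, 16, …, 21, 22, 23 the conclusion holds.
t = 24: σ(24) = 60; 60 ≥ 264/5.
Thus t = 24 disproves the claim, and no smaller t works.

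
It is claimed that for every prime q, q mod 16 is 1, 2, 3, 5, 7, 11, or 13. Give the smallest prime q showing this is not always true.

Check each prime q in order until the claim fails.
For q = 2, 3, 5, 7, 11, 13, 17, 19, 23, 29 the conclusion holds.
q = 31: 31 mod 16 = 15 — not in {1, 2, 3, 5, 7, 11, 13}.
So q = 31 is the smallest counterexample.

q = 31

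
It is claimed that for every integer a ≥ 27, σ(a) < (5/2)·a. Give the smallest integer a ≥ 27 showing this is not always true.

a = 36

We need the least integer a ≥ 27 for which the claim fails.
For a = 27, 28, 29, 30, 31, 32, 33, 34, 35 the conclusion holds.
a = 36: σ(36) = 91; 91 ≥ 90.
So a = 36 is the smallest counterexample.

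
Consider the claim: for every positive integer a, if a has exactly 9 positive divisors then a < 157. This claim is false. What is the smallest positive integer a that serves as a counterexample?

For a = 36, 100 the conclusion holds.
a = 196: τ(196) = 9; 196 ≥ 157.
Hence a = 196 is a counterexample.

a = 196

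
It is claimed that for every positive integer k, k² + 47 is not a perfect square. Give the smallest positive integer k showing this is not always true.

k = 23

A counterexample is any positive integer k such that k² + 47 is a perfect square; we check each in order.
The first 22 eligible values, up to k = 22, all satisfy the conclusion.
k = 23: 23² + 47 = 576 = 24², a perfect square.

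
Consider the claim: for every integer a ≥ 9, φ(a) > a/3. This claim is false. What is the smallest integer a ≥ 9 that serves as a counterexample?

We need the least integer a ≥ 9 for which the claim fails.
a = 9: φ(9) = 6 and 9/3 = 3, so φ(9) > 9/3.
a = 10: φ(10) = 4 and 10/3 = 10/3, so φ(10) > 10/3.
a = 11: φ(11) = 10 and 11/3 = 11/3, so φ(11) > 11/3.
a = 12: φ(12) = 4 and 12/3 = 4, so φ(12) ≤ 12/3.

a = 12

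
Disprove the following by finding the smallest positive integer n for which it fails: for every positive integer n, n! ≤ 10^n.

Check each positive integer n in order until n! > 10^n.
The first 24 eligible values, up to n = 24, all satisfy the conclusion.
n = 25: n! = 15511210043330985984000000 and 10^n = 10000000000000000000000000, so 15511210043330985984000000 > 10000000000000000000000000.

n = 25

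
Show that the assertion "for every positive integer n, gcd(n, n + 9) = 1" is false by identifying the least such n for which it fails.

n = 3

Check each positive integer n in order until gcd(n, n + 9) > 1.
For n = 1, 2 the conclusion holds.
n = 3: gcd(3, 12) = 3.
Hence n = 3 is a counterexample.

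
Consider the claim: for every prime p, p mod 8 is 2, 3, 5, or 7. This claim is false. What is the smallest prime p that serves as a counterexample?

p = 17

The first 6 eligible values, up to p = 13, all satisfy the conclusion.
p = 17: 17 mod 8 = 1 — not in {2, 3, 5, 7}.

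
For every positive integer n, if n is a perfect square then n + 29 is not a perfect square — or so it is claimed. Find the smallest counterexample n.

n = 196

We need the least positive integer n for which n is a perfect square but n + 29 is a perfect square.
For n = 1, 4, 9, 16, …, 121, 144, 169 the conclusion holds.
n = 196: 196 = 14² and 196 + 29 = 225 = 15².
So n = 196 is the smallest counterexample.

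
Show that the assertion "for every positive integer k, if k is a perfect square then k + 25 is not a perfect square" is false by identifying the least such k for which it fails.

k = 144

For k = 1, 4, 9, 16, …, 81, 100, 121 the conclusion holds.
k = 144: 144 = 12² and 144 + 25 = 169 = 13².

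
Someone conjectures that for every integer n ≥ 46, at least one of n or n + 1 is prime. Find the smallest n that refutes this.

We need the least integer n ≥ 46 for which n, n + 1 are both composite.
n = 46: 47 is prime.
n = 47: 47 is prime.
n = 48: 48 = 2 × 24; 49 = 7 × 7 — both composite.
Hence n = 48 is a counterexample.

n = 48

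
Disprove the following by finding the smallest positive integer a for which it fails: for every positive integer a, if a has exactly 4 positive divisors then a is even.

a = 15

A counterexample is any positive integer a such that a has exactly 4 positive divisors but a is odd; we check each in order.
For a = 6, 8, 10, 14 the conclusion holds.
a = 15: divisors of 15: 1, 3, 5, 15; 15 is odd.
Hence a = 15 is a counterexample.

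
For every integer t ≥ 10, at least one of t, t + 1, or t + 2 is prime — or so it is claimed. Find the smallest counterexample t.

t = 14

We need the least integer t ≥ 10 for which t, t + 1, t + 2 are all composite.
The first 4 eligible values, up to t = 13, all satisfy the conclusion.
t = 14: 14 = 2 × 7; 15 = 3 × 5; 16 = 2 × 8 — all composite.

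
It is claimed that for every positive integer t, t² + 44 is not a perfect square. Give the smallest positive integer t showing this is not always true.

t = 10

A counterexample is any positive integer t such that t² + 44 is a perfect square; we check each in order.
For t = 1, 2, 3, 4, 5, 6, 7, 8, 9 the conclusion holds.
t = 10: 10² + 44 = 144 = 12², a perfect square.
So t = 10 is the smallest counterexample.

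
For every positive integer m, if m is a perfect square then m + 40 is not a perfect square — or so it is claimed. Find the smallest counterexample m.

m = 9

A counterexample is any positive integer m such that m is a perfect square but m + 40 is a perfect square; we check each in order.
m = 1: 1 + 40 = 41, not a perfect square.
m = 4: 4 + 40 = 44, not a perfect square.
m = 9: 9 = 3² and 9 + 40 = 49 = 7².
So m = 9 is the smallest counterexample.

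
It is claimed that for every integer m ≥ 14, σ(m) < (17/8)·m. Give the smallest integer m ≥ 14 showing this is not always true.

m = 18

For m = 14, 15, 16, 17 the conclusion holds.
m = 18: σ(18) = 39; 39 ≥ 153/4.
Hence m = 18 is a counterexample.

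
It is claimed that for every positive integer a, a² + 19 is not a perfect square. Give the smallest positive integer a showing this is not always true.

Check each positive integer a in order until a² + 19 is a perfect square.
The first 8 eligible values, up to a = 8, all satisfy the conclusion.
a = 9: 9² + 19 = 100 = 10², a perfect square.
So a = 9 is the smallest counterexample.

a = 9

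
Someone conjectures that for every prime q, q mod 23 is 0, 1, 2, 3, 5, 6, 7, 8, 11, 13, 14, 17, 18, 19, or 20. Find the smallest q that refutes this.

Check each prime q in order until the claim fails.
For q = 2, 3, 5, 7, …, 47, 53, 59 the conclusion holds.
q = 61: 61 mod 23 = 15 — not in {0, 1, 2, 3, 5, 6, 7, 8, 11, 13, 14, 17, 18, 19, 20}.

q = 61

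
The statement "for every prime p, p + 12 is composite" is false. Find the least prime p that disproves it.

A counterexample is any prime p such that p + 12 is prime; we check each in order.
p = 2: p + 12 = 14 = 2 × 7, composite.
p = 3: p + 12 = 15 = 3 × 5, composite.
p = 5: p + 12 = 17, prime — not composite.

p = 5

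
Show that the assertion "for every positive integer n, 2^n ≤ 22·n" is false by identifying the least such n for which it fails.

n = 8

We need the least positive integer n for which 2^n > 22·n.
For n = 1, 2, 3, 4, 5, 6, 7 the conclusion holds.
n = 8: 2^n = 256 and 22·n = 176, so 256 > 176.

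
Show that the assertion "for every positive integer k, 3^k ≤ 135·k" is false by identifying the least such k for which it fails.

k = 7

The first 6 eligible values, up to k = 6, all satisfy the conclusion.
k = 7: 3^k = 2187 and 135·k = 945, so 2187 > 945.
Thus k = 7 disproves the claim, and no smaller k works.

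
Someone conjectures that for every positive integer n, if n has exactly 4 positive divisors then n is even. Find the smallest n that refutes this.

A counterexample is any positive integer n such that n has exactly 4 positive divisors but n is odd; we check each in order.
The first 4 eligible values, up to n = 14, all satisfy the conclusion.
n = 15: divisors of 15: 1, 3, 5, 15; 15 is odd.
Hence n = 15 is a counterexample.

n = 15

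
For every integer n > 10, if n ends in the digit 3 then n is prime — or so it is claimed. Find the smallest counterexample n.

We need the least integer n > 10 for which n ends in the digit 3 but n is not prime.
For n = 13, 23 the conclusion holds.
n = 33: 33 ends in 3; 33 = 3 × 11, composite.
So n = 33 is the smallest counterexample.

n = 33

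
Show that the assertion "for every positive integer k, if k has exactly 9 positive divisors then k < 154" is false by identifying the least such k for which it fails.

We need the least positive integer k for which k has exactly 9 positive divisors but the claim fails.
For k = 36, 100 the conclusion holds.
k = 196: τ(196) = 9; 196 ≥ 154.
So k = 196 is the smallest counterexample.

k = 196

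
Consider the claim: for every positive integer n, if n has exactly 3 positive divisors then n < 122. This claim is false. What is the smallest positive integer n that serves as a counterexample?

The first 5 eligible values, up to n = 121, all satisfy the conclusion.
n = 169: τ(169) = 3; 169 ≥ 122.

n = 169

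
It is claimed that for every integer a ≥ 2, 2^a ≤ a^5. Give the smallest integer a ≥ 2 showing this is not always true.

We need the least integer a ≥ 2 for which 2^a > a^5.
For a = 2, 3, 4, 5, …, 20, 21, 22 the conclusion holds.
a = 23: 2^a = 8388608 and a^5 = 6436343, so 8388608 > 6436343.

a = 23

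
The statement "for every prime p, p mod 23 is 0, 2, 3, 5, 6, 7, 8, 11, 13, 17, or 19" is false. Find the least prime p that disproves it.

We need the least prime p for which the claim fails.
The first 11 eligible values, up to p = 31, all satisfy the conclusion.
p = 37: 37 mod 23 = 14 — not in {0, 2, 3, 5, 6, 7, 8, 11, 13, 17, 19}.
Thus p = 37 disproves the claim, and no smaller p works.

p = 37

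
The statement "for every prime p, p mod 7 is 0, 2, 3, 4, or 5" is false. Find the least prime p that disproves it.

The first 5 eligible values, up to p = 11, all satisfy the conclusion.
p = 13: 13 mod 7 = 6 — not in {0, 2, 3, 4, 5}.

p = 13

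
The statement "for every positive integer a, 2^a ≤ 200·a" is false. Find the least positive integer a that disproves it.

a = 12

A counterexample is any positive integer a such that 2^a > 200·a; we check each in order.
For a = 1, 2, 3, 4, …, 9, 10, 11 the conclusion holds.
a = 12: 2^a = 4096 and 200·a = 2400, so 4096 > 2400.
Thus a = 12 disproves the claim, and no smaller a works.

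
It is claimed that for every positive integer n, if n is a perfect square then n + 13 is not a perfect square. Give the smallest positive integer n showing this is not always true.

n = 36

Check each positive integer n in order until n is a perfect square but n + 13 is a perfect square.
The first 5 eligible values, up to n = 25, all satisfy the conclusion.
n = 36: 36 = 6² and 36 + 13 = 49 = 7².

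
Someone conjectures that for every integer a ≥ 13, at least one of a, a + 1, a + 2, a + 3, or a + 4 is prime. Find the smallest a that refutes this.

The first 11 eligible values, up to a = 23, all satisfy the conclusion.
a = 24: 24 = 2 × 12; 25 = 5 × 5; 26 = 2 × 13; 27 = 3 × 9; 28 = 2 × 14 — all composite.
So a = 24 is the smallest counterexample.

a = 24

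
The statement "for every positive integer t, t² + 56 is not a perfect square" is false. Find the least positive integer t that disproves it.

Check each positive integer t in order until t² + 56 is a perfect square.
The first 4 eligible values, up to t = 4, all satisfy the conclusion.
t = 5: 5² + 56 = 81 = 9², a perfect square.

t = 5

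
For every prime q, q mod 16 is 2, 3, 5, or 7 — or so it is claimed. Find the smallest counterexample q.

A counterexample is any prime q such that the claim fails; we check each in order.
The first 4 eligible values, up to q = 7, all satisfy the conclusion.
q = 11: 11 mod 16 = 11 — not in {2, 3, 5, 7}.
So q = 11 is the smallest counterexample.

q = 11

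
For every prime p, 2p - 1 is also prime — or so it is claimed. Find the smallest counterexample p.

A counterexample is any prime p such that 2p - 1 is not prime; we check each in order.
For p = 2, 3 the conclusion holds.
p = 5: 2p - 1 = 9 = 3 × 3, not prime.
Hence p = 5 is a counterexample.

p = 5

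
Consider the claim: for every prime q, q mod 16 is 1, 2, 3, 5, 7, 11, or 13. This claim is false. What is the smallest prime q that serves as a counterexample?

q = 31

Check each prime q in order until the claim fails.
The first 10 eligible values, up to q = 29, all satisfy the conclusion.
q = 31: 31 mod 16 = 15 — not in {1, 2, 3, 5, 7, 11, 13}.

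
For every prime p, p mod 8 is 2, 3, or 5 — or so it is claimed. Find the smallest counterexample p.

p = 7

For p = 2, 3, 5 the conclusion holds.
p = 7: 7 mod 8 = 7 — not in {2, 3, 5}.
Thus p = 7 disproves the claim, and no smaller p works.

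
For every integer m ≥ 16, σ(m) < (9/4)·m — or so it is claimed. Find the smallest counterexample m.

m = 24

A counterexample is any integer m ≥ 16 such that the claim fails; we check each in order.
m = 16: σ(16) = 31; 31 < 36.
m = 17: σ(17) = 18; 18 < 153/4.
m = 18: σ(18) = 39; 39 < 81/2.
m = 19: σ(19) = 20; 20 < 171/4.
m = 20: σ(20) = 42; 42 < 45.
m = 21: σ(21) = 32; 32 < 189/4.
m = 22: σ(22) = 36; 36 < 99/2.
m = 23: σ(23) = 24; 24 < 207/4.
m = 24: σ(24) = 60; 60 ≥ 54.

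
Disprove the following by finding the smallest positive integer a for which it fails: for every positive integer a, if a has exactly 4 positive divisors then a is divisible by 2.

A counterexample is any positive integer a such that a has exactly 4 positive divisors but a is not divisible by 2; we check each in order.
For a = 6, 8, 10, 14 the conclusion holds.
a = 15: τ(15) = 4; 15 mod 2 = 1.

a = 15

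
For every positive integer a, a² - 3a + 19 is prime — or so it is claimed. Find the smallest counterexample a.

For a = 1, 2, 3, 4, …, 15, 16, 17 the conclusion holds.
a = 18: a² - 3a + 19 = 289 = 17 × 17, composite.
So a = 18 is the smallest counterexample.

a = 18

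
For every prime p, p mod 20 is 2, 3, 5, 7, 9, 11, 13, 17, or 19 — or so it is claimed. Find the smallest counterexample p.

p = 41

Check each prime p in order until the claim fails.
For p = 2, 3, 5, 7, …, 29, 31, 37 the conclusion holds.
p = 41: 41 mod 20 = 1 — not in {2, 3, 5, 7, 9, 11, 13, 17, 19}.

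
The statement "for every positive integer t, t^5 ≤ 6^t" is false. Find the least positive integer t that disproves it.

t = 3

A counterexample is any positive integer t such that t^5 > 6^t; we check each in order.
For t = 1, 2 the conclusion holds.
t = 3: t^5 = 243 and 6^t = 216, so 243 > 216.
Thus t = 3 disproves the claim, and no smaller t works.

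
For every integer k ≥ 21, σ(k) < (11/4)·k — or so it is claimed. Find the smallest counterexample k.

k = 60

Check each integer k ≥ 21 in order until the claim fails.
For k = 21, 22, 23, 24, …, 57, 58, 59 the conclusion holds.
k = 60: σ(60) = 168; 168 ≥ 165.
So k = 60 is the smallest counterexample.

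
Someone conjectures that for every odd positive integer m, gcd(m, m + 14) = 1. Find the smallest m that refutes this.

m = 7

For m = 1, 3, 5 the conclusion holds.
m = 7: gcd(7, 21) = 7.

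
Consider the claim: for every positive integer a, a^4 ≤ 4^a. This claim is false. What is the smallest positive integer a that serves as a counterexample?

a = 3

We need the least positive integer a for which a^4 > 4^a.
For a = 1, 2 the conclusion holds.
a = 3: a^4 = 81 and 4^a = 64, so 81 > 64.
Hence a = 3 is a counterexample.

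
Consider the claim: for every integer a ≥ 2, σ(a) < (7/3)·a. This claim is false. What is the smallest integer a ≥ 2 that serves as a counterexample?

a = 12

We need the least integer a ≥ 2 for which the claim fails.
For a = 2, 3, 4, 5, 6, 7, 8, 9, 10, 11 the conclusion holds.
a = 12: σ(12) = 28; 28 ≥ 28.
So a = 12 is the smallest counterexample.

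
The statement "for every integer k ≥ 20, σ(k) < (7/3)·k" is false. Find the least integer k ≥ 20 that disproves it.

We need the least integer k ≥ 20 for which the claim fails.
The first 4 eligible values, up to k = 23, all satisfy the conclusion.
k = 24: σ(24) = 60; 60 ≥ 56.

k = 24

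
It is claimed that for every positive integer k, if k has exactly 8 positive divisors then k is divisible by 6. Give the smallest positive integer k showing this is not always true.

For k = 24, 30 the conclusion holds.
k = 40: τ(40) = 8; 40 mod 6 = 4.
Thus k = 40 disproves the claim, and no smaller k works.

k = 40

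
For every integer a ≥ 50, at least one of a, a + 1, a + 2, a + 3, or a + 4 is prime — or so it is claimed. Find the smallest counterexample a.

The first 4 eligible values, up to a = 53, all satisfy the conclusion.
a = 54: 54 = 2 × 27; 55 = 5 × 11; 56 = 2 × 28; 57 = 3 × 19; 58 = 2 × 29 — all composite.
So a = 54 is the smallest counterexample.

a = 54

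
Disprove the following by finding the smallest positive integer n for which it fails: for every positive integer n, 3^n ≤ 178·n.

The first 6 eligible values, up to n = 6, all satisfy the conclusion.
n = 7: 3^n = 2187 and 178·n = 1246, so 2187 > 1246.

n = 7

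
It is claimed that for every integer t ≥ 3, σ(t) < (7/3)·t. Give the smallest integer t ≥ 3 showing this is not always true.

t = 12

Check each integer t ≥ 3 in order until the claim fails.
The first 9 eligible values, up to t = 11, all satisfy the conclusion.
t = 12: σ(12) = 28; 28 ≥ 28.
Thus t = 12 disproves the claim, and no smaller t works.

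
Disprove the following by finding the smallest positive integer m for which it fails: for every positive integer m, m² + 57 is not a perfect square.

m = 8

We need the least positive integer m for which m² + 57 is a perfect square.
m = 1: 1² + 57 = 58, not a perfect square.
m = 2: 2² + 57 = 61, not a perfect square.
m = 3: 3² + 57 = 66, not a perfect square.
m = 4: 4² + 57 = 73, not a perfect square.
m = 5: 5² + 57 = 82, not a perfect square.
m = 6: 6² + 57 = 93, not a perfect square.
m = 7: 7² + 57 = 106, not a perfect square.
m = 8: 8² + 57 = 121 = 11², a perfect square.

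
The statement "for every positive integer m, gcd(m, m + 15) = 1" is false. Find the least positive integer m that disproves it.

m = 3

Check each positive integer m in order until gcd(m, m + 15) > 1.
m = 1: gcd(1, 16) = 1.
m = 2: gcd(2, 17) = 1.
m = 3: gcd(3, 18) = 3.
Hence m = 3 is a counterexample.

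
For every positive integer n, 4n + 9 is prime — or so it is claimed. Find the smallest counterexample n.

For n = 1, 2 the conclusion holds.
n = 3: 4n + 9 = 21 = 3 × 7, composite.
Thus n = 3 disproves the claim, and no smaller n works.

n = 3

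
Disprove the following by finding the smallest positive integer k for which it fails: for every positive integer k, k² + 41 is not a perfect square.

We need the least positive integer k for which k² + 41 is a perfect square.
For k = 1, 2, 3, 4, …, 17, 18, 19 the conclusion holds.
k = 20: 20² + 41 = 441 = 21², a perfect square.
Thus k = 20 disproves the claim, and no smaller k works.

k = 20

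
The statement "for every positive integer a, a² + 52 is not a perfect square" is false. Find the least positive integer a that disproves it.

For a = 1, 2, 3, 4, …, 9, 10, 11 the conclusion holds.
a = 12: 12² + 52 = 196 = 14², a perfect square.
So a = 12 is the smallest counterexample.

a = 12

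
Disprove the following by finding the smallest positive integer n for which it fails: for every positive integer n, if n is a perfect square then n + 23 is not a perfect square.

n = 121

A counterexample is any positive integer n such that n is a perfect square but n + 23 is a perfect square; we check each in order.
The first 10 eligible values, up to n = 100, all satisfy the conclusion.
n = 121: 121 = 11² and 121 + 23 = 144 = 12².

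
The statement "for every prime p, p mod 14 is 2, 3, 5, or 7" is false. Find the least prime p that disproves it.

Check each prime p in order until the claim fails.
The first 4 eligible values, up to p = 7, all satisfy the conclusion.
p = 11: 11 mod 14 = 11 — not in {2, 3, 5, 7}.

p = 11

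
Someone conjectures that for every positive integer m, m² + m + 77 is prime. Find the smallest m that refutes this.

m = 6

A counterexample is any positive integer m such that m² + m + 77 is not prime; we check each in order.
The first 5 eligible values, up to m = 5, all satisfy the conclusion.
m = 6: m² + m + 77 = 119 = 7 × 17, composite.
Thus m = 6 disproves the claim, and no smaller m works.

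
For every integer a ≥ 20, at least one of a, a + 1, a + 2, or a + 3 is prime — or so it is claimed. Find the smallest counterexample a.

a = 24

A counterexample is any integer a ≥ 20 such that a, a + 1, a + 2, a + 3 are all composite; we check each in order.
For a = 20, 21, 22, 23 the conclusion holds.
a = 24: 24 = 2 × 12; 25 = 5 × 5; 26 = 2 × 13; 27 = 3 × 9 — all composite.
Hence a = 24 is a counterexample.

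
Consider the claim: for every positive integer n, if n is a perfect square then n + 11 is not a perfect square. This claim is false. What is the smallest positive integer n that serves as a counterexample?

Check each positive integer n in order until n is a perfect square but n + 11 is a perfect square.
For n = 1, 4, 9, 16 the conclusion holds.
n = 25: 25 = 5² and 25 + 11 = 36 = 6².
So n = 25 is the smallest counterexample.

n = 25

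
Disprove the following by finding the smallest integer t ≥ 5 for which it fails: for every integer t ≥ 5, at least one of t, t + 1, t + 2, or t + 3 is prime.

t = 24

A counterexample is any integer t ≥ 5 such that t, t + 1, t + 2, t + 3 are all composite; we check each in order.
The first 19 eligible values, up to t = 23, all satisfy the conclusion.
t = 24: 24 = 2 × 12; 25 = 5 × 5; 26 = 2 × 13; 27 = 3 × 9 — all composite.
Hence t = 24 is a counterexample.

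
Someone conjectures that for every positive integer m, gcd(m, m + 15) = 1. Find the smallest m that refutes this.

m = 3

Check each positive integer m in order until gcd(m, m + 15) > 1.
For m = 1, 2 the conclusion holds.
m = 3: gcd(3, 18) = 3.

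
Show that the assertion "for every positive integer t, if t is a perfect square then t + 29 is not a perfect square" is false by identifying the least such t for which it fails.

A counterexample is any positive integer t such that t is a perfect square but t + 29 is a perfect square; we check each in order.
The first 13 eligible values, up to t = 169, all satisfy the conclusion.
t = 196: 196 = 14² and 196 + 29 = 225 = 15².
Hence t = 196 is a counterexample.

t = 196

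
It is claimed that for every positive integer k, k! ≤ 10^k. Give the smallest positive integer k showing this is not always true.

Check each positive integer k in order until k! > 10^k.
The first 24 eligible values, up to k = 24, all satisfy the conclusion.
k = 25: k! = 15511210043330985984000000 and 10^k = 10000000000000000000000000, so 15511210043330985984000000 > 10000000000000000000000000.
So k = 25 is the smallest counterexample.

k = 25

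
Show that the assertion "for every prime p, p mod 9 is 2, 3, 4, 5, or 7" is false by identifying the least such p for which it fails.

Check each prime p in order until the claim fails.
For p = 2, 3, 5, 7, 11, 13 the conclusion holds.
p = 17: 17 mod 9 = 8 — not in {2, 3, 4, 5, 7}.
So p = 17 is the smallest counterexample.

p = 17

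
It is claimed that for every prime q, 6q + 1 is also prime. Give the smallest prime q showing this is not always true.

q = 19

Check each prime q in order until 6q + 1 is not prime.
The first 7 eligible values, up to q = 17, all satisfy the conclusion.
q = 19: 6q + 1 = 115 = 5 × 23, not prime.
Hence q = 19 is a counterexample.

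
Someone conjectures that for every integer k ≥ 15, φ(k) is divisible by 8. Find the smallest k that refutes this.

We need the least integer k ≥ 15 for which φ(k) is not divisible by 8.
For k = 15, 16, 17 the conclusion holds.
k = 18: φ(18) = 6; 6 mod 8 = 6.
So k = 18 is the smallest counterexample.

k = 18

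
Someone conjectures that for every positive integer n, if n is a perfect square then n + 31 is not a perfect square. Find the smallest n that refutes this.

n = 225

A counterexample is any positive integer n such that n is a perfect square but n + 31 is a perfect square; we check each in order.
The first 14 eligible values, up to n = 196, all satisfy the conclusion.
n = 225: 225 = 15² and 225 + 31 = 256 = 16².
Thus n = 225 disproves the claim, and no smaller n works.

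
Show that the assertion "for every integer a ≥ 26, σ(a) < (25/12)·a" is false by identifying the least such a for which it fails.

a = 30

a = 26: σ(26) = 42; 42 < 325/6.
a = 27: σ(27) = 40; 40 < 225/4.
a = 28: σ(28) = 56; 56 < 175/3.
a = 29: σ(29) = 30; 30 < 725/12.
a = 30: σ(30) = 72; 72 ≥ 125/2.
So a = 30 is the smallest counterexample.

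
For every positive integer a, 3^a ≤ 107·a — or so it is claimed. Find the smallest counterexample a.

Check each positive integer a in order until 3^a > 107·a.
For a = 1, 2, 3, 4, 5 the conclusion holds.
a = 6: 3^a = 729 and 107·a = 642, so 729 > 642.

a = 6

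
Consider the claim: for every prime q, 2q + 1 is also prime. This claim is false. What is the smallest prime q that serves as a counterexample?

q = 7

A counterexample is any prime q such that 2q + 1 is not prime; we check each in order.
q = 2: 2q + 1 = 5, prime.
q = 3: 2q + 1 = 7, prime.
q = 5: 2q + 1 = 11, prime.
q = 7: 2q + 1 = 15 = 3 × 5, not prime.
So q = 7 is the smallest counterexample.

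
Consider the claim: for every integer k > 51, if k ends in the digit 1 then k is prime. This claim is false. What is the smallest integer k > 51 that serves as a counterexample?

For k = 61, 71 the conclusion holds.
k = 81: 81 ends in 1; 81 = 3 × 27, composite.

k = 81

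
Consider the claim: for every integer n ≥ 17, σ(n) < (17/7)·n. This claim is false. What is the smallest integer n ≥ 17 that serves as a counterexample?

n = 24

The first 7 eligible values, up to n = 23, all satisfy the conclusion.
n = 24: σ(24) = 60; 60 ≥ 408/7.
So n = 24 is the smallest counterexample.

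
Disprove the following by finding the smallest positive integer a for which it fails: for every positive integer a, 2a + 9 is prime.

A counterexample is any positive integer a such that 2a + 9 is not prime; we check each in order.
a = 1: 2a + 9 = 11, prime.
a = 2: 2a + 9 = 13, prime.
a = 3: 2a + 9 = 15 = 3 × 5, composite.
Thus a = 3 disproves the claim, and no smaller a works.

a = 3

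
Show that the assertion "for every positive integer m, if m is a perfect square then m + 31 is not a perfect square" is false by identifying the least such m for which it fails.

Check each positive integer m in order until m is a perfect square but m + 31 is a perfect square.
For m = 1, 4, 9, 16, …, 144, 169, 196 the conclusion holds.
m = 225: 225 = 15² and 225 + 31 = 256 = 16².

m = 225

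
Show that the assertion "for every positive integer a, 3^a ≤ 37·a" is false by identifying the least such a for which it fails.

a = 5

A counterexample is any positive integer a such that 3^a > 37·a; we check each in order.
a = 1: 3^a = 3 and 37·a = 37, so 3 ≤ 37.
a = 2: 3^a = 9 and 37·a = 74, so 9 ≤ 74.
a = 3: 3^a = 27 and 37·a = 111, so 27 ≤ 111.
a = 4: 3^a = 81 and 37·a = 148, so 81 ≤ 148.
a = 5: 3^a = 243 and 37·a = 185, so 243 > 185.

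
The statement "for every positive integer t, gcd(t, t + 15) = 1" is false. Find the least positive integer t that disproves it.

We need the least positive integer t for which gcd(t, t + 15) > 1.
t = 1: gcd(1, 16) = 1.
t = 2: gcd(2, 17) = 1.
t = 3: gcd(3, 18) = 3.
Hence t = 3 is a counterexample.

t = 3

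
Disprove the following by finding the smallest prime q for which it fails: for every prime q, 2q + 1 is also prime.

q = 7

A counterexample is any prime q such that 2q + 1 is not prime; we check each in order.
For q = 2, 3, 5 the conclusion holds.
q = 7: 2q + 1 = 15 = 3 × 5, not prime.
Hence q = 7 is a counterexample.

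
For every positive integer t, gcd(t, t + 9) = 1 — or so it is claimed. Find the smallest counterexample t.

t = 3

A counterexample is any positive integer t such that gcd(t, t + 9) > 1; we check each in order.
t = 1: gcd(1, 10) = 1.
t = 2: gcd(2, 11) = 1.
t = 3: gcd(3, 12) = 3.
Thus t = 3 disproves the claim, and no smaller t works.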